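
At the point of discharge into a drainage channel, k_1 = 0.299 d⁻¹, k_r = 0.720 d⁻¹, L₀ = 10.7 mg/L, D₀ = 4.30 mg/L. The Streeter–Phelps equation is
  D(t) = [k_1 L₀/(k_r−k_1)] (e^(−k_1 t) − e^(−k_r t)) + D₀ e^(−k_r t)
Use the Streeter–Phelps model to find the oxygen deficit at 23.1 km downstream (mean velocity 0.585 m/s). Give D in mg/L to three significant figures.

Travel time t = x/v = 23.1 km / (0.585 m/s) = 23100 m / 0.585 m/s = 39490 s = 0.4570 d.
k_1 L₀/(k_r−k_1) = 0.299×10.7/(0.720−0.299) = 3.199/0.4210 = 7.599 mg/L.
e^(−k_1 t) = e^(−0.299×0.4570) = 0.8723; e^(−k_r t) = e^(−0.720×0.4570) = 0.7196.
D = 7.599 × (0.8723 − 0.7196) + 4.30 × 0.7196 = 1.160 + 3.094 = 4.254 mg/L.

D ≈ 4.25 mg/L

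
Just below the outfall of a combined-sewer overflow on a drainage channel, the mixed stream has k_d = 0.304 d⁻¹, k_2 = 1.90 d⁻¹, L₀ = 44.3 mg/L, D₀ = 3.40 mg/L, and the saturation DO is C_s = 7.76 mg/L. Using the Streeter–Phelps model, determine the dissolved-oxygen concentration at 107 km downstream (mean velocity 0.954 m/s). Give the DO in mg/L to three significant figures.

DO ≈ 2.50 mg/L

Travel time t = x/v = 107 km / (0.954 m/s) = 107000 m / 0.954 m/s = 112200 s = 1.298 d.
k_d L₀/(k_2−k_d) = 0.304×44.3/(1.90−0.304) = 13.47/1.596 = 8.438 mg/L.
e^(−k_d t) = e^(−0.304×1.298) = 0.6739; e^(−k_2 t) = e^(−1.90×1.298) = 0.08488.
D = 8.438 × (0.6739 − 0.08488) + 3.40 × 0.08488 = 4.970 + 0.2886 = 5.259 mg/L.
DO = C_s − D = 7.76 − 5.259 = 2.501 mg/L.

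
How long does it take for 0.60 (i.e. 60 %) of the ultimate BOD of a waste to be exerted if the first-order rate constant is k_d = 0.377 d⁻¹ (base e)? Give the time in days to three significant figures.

y/L₀ = 1 − e^(−k_d t) = 0.60 ⇒ e^(−k_d t) = 0.400
t = −ln(0.400) / 0.377 = 0.9163 / 0.377 = 2.430 d.

t ≈ 2.43 d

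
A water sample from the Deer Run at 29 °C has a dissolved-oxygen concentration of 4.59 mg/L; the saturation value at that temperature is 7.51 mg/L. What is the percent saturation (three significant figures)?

% saturation = C/C_s × 100 = 4.59/7.51 × 100 = 61.1 %.

61.1 % saturation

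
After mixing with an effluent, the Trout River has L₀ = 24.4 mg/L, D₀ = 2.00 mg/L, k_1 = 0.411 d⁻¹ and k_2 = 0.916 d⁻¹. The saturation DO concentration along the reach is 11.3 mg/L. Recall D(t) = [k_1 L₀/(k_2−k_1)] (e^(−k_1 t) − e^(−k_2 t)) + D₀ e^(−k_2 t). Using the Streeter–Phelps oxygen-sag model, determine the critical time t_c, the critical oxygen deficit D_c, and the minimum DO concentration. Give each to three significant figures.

t_c = [1/(k_2−k_1)] ln[(k_2/k_1)(1 − D₀(k_2−k_1)/(k_1 L₀))]
= [1/(0.916−0.411)] ln[(0.916/0.411)(1 − 2.00×0.5050/(0.411×24.4))]
= (1/0.5050) ln[2.229 × 0.8993] = 1.980 × ln(2.004) = 1.980 × 0.6953 = 1.377 d.
L(t_c) = L₀ e^(−k_1 t_c) = 24.4 × 0.5679 = 13.86 mg/L, and at the critical point k_2 D_c = k_1 L, so D_c = (0.411/0.916) × 13.86 = 6.217 mg/L.
Minimum DO = C_s − D_c = 11.3 − 6.217 = 5.083 mg/L.

t_c ≈ 1.38 d; D_c ≈ 6.22 mg/L; min DO ≈ 5.08 mg/L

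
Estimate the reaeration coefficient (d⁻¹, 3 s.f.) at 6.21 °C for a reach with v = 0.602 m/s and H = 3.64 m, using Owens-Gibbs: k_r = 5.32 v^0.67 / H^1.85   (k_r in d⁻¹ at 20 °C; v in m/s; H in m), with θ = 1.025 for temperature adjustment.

k_r(20) = 5.32 × 0.602^0.67 / 3.64^1.85 = 5.32 × 0.7118 / 10.92 = 0.3469 d⁻¹.
k_r(6.21) = 0.3469 × 1.025^(6.21−20) = 0.3469 × 0.7114 = 0.2468 d⁻¹.

k_r ≈ 0.247 d⁻¹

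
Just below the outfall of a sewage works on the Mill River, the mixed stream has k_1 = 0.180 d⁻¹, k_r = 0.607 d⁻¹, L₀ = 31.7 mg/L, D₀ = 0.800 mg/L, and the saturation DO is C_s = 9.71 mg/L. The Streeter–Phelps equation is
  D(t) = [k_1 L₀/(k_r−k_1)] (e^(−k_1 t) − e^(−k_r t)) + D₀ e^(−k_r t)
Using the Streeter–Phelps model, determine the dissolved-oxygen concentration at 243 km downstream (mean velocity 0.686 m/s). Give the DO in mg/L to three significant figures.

DO ≈ 4.36 mg/L

Travel time t = x/v = 243 km / (0.686 m/s) = 243000 m / 0.686 m/s = 354200 s = 4.100 d.
k_1 L₀/(k_r−k_1) = 0.180×31.7/(0.607−0.180) = 5.706/0.4270 = 13.36 mg/L.
e^(−k_1 t) = e^(−0.180×4.100) = 0.4781; e^(−k_r t) = e^(−0.607×4.100) = 0.08303.
D = 13.36 × (0.4781 − 0.08303) + 0.800 × 0.08303 = 5.279 + 0.06642 = 5.346 mg/L.
DO = C_s − D = 9.71 − 5.346 = 4.364 mg/L.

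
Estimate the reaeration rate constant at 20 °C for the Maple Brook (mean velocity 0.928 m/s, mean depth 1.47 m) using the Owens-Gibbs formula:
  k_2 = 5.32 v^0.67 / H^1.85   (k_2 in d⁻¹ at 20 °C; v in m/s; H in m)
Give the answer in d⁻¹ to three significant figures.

k_2 ≈ 2.48 d⁻¹

k_2 = 5.32 × 0.928^0.67 / 1.47^1.85 = 5.32 × 0.9512 / 2.040 = 2.481 d⁻¹.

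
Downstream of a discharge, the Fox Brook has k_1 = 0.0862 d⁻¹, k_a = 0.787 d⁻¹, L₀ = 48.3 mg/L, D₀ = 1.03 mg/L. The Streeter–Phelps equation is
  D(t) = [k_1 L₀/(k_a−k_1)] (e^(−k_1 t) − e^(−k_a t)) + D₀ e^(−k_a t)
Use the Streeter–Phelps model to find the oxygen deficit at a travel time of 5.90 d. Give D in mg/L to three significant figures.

k_1 L₀/(k_a−k_1) = 0.0862×48.3/(0.787−0.0862) = 4.163/0.7008 = 5.941 mg/L.
e^(−k_1 t) = e^(−0.0862×5.900) = 0.6013; e^(−k_a t) = e^(−0.787×5.900) = 0.009626.
D = 5.941 × (0.6013 − 0.009626) + 1.03 × 0.009626 = 3.515 + 0.009915 = 3.525 mg/L.

D ≈ 3.53 mg/L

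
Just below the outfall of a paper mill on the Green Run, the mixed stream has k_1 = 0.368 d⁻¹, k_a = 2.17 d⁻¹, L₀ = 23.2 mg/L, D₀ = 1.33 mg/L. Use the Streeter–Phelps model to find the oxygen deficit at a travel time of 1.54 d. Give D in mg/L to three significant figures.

D ≈ 2.57 mg/L

k_1 L₀/(k_a−k_1) = 0.368×23.2/(2.17−0.368) = 8.538/1.802 = 4.738 mg/L.
e^(−k_1 t) = e^(−0.368×1.540) = 0.5674; e^(−k_a t) = e^(−2.17×1.540) = 0.03537.
D = 4.738 × (0.5674 − 0.03537) + 1.33 × 0.03537 = 2.521 + 0.04705 = 2.568 mg/L.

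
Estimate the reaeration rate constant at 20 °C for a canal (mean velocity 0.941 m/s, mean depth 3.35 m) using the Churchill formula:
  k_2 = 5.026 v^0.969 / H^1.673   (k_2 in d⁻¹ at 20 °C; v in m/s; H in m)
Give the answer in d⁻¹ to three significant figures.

k_2 ≈ 0.627 d⁻¹

k_2 = 5.026 × 0.941^0.969 / 3.35^1.673 = 5.026 × 0.9428 / 7.558 = 0.6269 d⁻¹.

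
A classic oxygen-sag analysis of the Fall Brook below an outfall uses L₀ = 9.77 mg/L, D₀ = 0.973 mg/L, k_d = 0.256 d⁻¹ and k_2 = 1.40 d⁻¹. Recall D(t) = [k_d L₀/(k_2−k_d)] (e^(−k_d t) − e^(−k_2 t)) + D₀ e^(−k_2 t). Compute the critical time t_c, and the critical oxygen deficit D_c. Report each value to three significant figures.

With k_2/k_d = 5.469 and 1 − D₀(k_2−k_d)/(k_d L₀) = 0.5550,
t_c = ln(5.469 × 0.5550) / (1.40 − 0.256) = ln(3.035) / 1.144 = 1.110/1.144 = 0.9704 d.
L(t_c) = L₀ e^(−k_d t_c) = 9.77 × 0.7800 = 7.621 mg/L, and at the critical point k_2 D_c = k_d L, so D_c = (0.256/1.40) × 7.621 = 1.394 mg/L.

t_c ≈ 0.970 d; D_c ≈ 1.39 mg/L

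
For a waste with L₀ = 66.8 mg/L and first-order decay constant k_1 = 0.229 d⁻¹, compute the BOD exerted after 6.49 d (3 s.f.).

y_t = L₀(1 − e^(−k_1 t)) = 66.8 × (1 − e^(−0.229×6.49))
= 66.8 × (1 − 0.2262) = 66.8 × 0.7738 = 51.69 mg/L.

y ≈ 51.7 mg/L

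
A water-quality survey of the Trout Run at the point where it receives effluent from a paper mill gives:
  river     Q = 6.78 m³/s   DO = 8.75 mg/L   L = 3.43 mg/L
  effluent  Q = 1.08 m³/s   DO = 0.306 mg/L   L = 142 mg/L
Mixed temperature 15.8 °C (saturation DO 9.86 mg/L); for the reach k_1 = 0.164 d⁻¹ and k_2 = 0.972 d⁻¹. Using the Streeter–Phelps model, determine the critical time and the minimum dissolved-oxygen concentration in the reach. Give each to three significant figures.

t_c ≈ 1.35 d; minimum DO ≈ 6.82 mg/L

Mixed DO = (6.78×8.75 + 1.08×0.306)/(6.78+1.08) = 59.66/7.860 = 7.590 mg/L.
Mixed L₀ = (6.78×3.43 + 1.08×142)/(7.860) = 176.6/7.860 = 22.47 mg/L.
Initial deficit D₀ = C_s − DO₀ = 9.86 − 7.590 = 2.270 mg/L.
t_c = (1/0.8080) ln[(0.972/0.164)(1 − 2.270×0.8080/(0.164×22.47))] = 1.238 × ln(2.977) = 1.350 d.
D_c = (0.164/0.972) × 22.47 × e^(−0.164×1.350) = 0.1687 × 22.47 × 0.8014 = 3.038 mg/L.
Minimum DO = 9.86 − 3.038 = 6.822 mg/L.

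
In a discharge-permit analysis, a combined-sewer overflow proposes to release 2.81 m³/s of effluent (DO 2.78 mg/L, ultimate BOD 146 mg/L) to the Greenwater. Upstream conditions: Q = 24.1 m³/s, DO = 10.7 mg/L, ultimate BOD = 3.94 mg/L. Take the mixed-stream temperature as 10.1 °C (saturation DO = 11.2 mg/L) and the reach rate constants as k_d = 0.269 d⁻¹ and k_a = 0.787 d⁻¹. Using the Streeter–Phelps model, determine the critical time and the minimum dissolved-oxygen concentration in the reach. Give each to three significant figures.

t_c ≈ 1.79 d; minimum DO ≈ 7.24 mg/L

Mixed DO = (24.1×10.7 + 2.81×2.78)/(24.1+2.81) = 265.7/26.91 = 9.873 mg/L.
Mixed L₀ = (24.1×3.94 + 2.81×146)/(26.91) = 505.2/26.91 = 18.77 mg/L.
Initial deficit D₀ = C_s − DO₀ = 11.2 − 9.873 = 1.327 mg/L.
t_c = (1/0.5180) ln[(0.787/0.269)(1 − 1.327×0.5180/(0.269×18.77))] = 1.931 × ln(2.527) = 1.790 d.
D_c = (0.269/0.787) × 18.77 × e^(−0.269×1.790) = 0.3418 × 18.77 × 0.6179 = 3.965 mg/L.
Minimum DO = 11.2 − 3.965 = 7.235 mg/L.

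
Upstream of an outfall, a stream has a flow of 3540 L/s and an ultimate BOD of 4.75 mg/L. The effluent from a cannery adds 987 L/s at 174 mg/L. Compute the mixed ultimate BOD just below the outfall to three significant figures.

Flow-weighted mixing: C = (Q_r C_r + Q_w C_w)/(Q_r + Q_w)
= (3540×4.75 + 987×174)/(3540 + 987) = 188600/4527 = 41.65 mg/L.

41.7 mg/L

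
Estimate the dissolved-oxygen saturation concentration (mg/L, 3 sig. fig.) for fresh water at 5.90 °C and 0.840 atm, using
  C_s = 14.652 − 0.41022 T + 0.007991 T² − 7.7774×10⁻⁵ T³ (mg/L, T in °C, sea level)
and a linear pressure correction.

C_s ≈ 10.5 mg/L

At sea level: C_s = 14.652 − 0.41022×5.90 + 0.007991×5.90² − 7.7774×10⁻⁵×5.90³ = 12.49 mg/L.
Pressure correction: C_s' = 12.49 × 0.840 = 10.49 mg/L.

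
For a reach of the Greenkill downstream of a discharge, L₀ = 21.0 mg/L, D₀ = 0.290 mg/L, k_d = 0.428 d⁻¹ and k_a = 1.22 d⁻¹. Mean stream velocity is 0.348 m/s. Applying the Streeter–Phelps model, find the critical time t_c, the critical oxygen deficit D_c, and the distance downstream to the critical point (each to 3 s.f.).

t_c ≈ 1.29 d; D_c ≈ 4.24 mg/L; x_c ≈ 38.8 km

At the critical point dD/dt = 0, so k_d L₀ e^(−k_d t) = k_a D. Substituting D(t) from the Streeter–Phelps equation and solving for t gives
t_c = ln[(k_a/k_d)(1 − D₀(k_a−k_d)/(k_d L₀))] / (k_a−k_d).
Here k_a−k_d = 0.7920 d⁻¹ and 1 − D₀(k_a−k_d)/(k_d L₀) = 1 − 0.290×0.7920/(0.428×21.0) = 0.9744, so
t_c = ln(2.850 × 0.9744) / 0.7920 = 1.022 / 0.7920 = 1.290 d.
D_c = (k_d/k_a) L₀ e^(−k_d t_c) = (0.428/1.22) × 21.0 × e^(−0.428×1.290) = 0.3508 × 21.0 × 0.5758 = 4.242 mg/L.
x_c = v t_c = 0.348 m/s × 1.290 d × 86400 s/d = 38780 m ≈ 38.8 km.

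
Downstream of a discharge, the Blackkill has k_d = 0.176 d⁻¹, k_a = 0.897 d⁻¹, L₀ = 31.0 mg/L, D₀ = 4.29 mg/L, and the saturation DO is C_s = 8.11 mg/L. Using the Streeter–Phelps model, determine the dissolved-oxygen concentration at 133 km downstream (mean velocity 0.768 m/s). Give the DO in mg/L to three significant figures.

DO ≈ 3.34 mg/L

Travel time t = x/v = 133 km / (0.768 m/s) = 133000 m / 0.768 m/s = 173200 s = 2.004 d.
k_d L₀/(k_a−k_d) = 0.176×31.0/(0.897−0.176) = 5.456/0.7210 = 7.567 mg/L.
e^(−k_d t) = e^(−0.176×2.004) = 0.7027; e^(−k_a t) = e^(−0.897×2.004) = 0.1656.
D = 7.567 × (0.7027 − 0.1656) + 4.29 × 0.1656 = 4.064 + 0.7106 = 4.775 mg/L.
DO = C_s − D = 8.11 − 4.775 = 3.335 mg/L.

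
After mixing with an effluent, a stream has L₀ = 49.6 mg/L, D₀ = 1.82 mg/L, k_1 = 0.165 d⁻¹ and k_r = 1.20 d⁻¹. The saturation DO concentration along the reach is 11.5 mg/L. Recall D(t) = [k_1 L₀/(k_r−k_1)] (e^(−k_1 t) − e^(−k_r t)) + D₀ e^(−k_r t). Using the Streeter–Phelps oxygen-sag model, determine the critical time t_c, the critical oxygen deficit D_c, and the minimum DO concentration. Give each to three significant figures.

At the critical point dD/dt = 0, so k_1 L₀ e^(−k_1 t) = k_r D. Substituting D(t) from the Streeter–Phelps equation and solving for t gives
t_c = ln[(k_r/k_1)(1 − D₀(k_r−k_1)/(k_1 L₀))] / (k_r−k_1).
Here k_r−k_1 = 1.035 d⁻¹ and 1 − D₀(k_r−k_1)/(k_1 L₀) = 1 − 1.82×1.035/(0.165×49.6) = 0.7698, so
t_c = ln(7.273 × 0.7698) / 1.035 = 1.723 / 1.035 = 1.664 d.
D_c = (k_1/k_r) L₀ e^(−k_1 t_c) = (0.165/1.20) × 49.6 × e^(−0.165×1.664) = 0.1375 × 49.6 × 0.7599 = 5.182 mg/L.
Minimum DO = C_s − D_c = 11.5 − 5.182 = 6.318 mg/L.

t_c ≈ 1.66 d; D_c ≈ 5.18 mg/L; min DO ≈ 6.32 mg/L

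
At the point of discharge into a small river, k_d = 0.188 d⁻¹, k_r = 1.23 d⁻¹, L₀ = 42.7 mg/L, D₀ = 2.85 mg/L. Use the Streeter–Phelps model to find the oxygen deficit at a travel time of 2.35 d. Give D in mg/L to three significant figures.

D ≈ 4.68 mg/L

k_d L₀/(k_r−k_d) = 0.188×42.7/(1.23−0.188) = 8.028/1.042 = 7.704 mg/L.
e^(−k_d t) = e^(−0.188×2.350) = 0.6429; e^(−k_r t) = e^(−1.23×2.350) = 0.05555.
D = 7.704 × (0.6429 − 0.05555) + 2.85 × 0.05555 = 4.525 + 0.1583 = 4.683 mg/L.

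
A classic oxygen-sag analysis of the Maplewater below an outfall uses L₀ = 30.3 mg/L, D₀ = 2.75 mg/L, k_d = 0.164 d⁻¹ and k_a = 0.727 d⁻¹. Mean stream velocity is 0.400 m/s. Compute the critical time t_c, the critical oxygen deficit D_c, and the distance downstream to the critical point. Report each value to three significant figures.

t_c ≈ 1.98 d; D_c ≈ 4.94 mg/L; x_c ≈ 68.5 km

With k_a/k_d = 4.433 and 1 − D₀(k_a−k_d)/(k_d L₀) = 0.6884,
t_c = ln(4.433 × 0.6884) / (0.727 − 0.164) = ln(3.052) / 0.5630 = 1.116/0.5630 = 1.982 d.
D_c = (k_d/k_a) L₀ e^(−k_d t_c) = (0.164/0.727) × 30.3 × e^(−0.164×1.982) = 0.2256 × 30.3 × 0.7225 = 4.939 mg/L.
x_c = v t_c = 0.400 m/s × 1.982 d × 86400 s/d = 68490 m ≈ 68.5 km.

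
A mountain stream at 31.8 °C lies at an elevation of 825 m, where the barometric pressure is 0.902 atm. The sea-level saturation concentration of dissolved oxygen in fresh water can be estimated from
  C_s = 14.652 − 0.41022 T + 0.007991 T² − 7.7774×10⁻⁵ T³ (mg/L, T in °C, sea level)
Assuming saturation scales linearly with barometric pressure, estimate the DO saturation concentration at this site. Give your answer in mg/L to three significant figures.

C_s ≈ 6.48 mg/L

At sea level: C_s = 14.652 − 0.41022×31.8 + 0.007991×31.8² − 7.7774×10⁻⁵×31.8³ = 7.187 mg/L.
Pressure correction: C_s' = 7.187 × 0.902 = 6.483 mg/L.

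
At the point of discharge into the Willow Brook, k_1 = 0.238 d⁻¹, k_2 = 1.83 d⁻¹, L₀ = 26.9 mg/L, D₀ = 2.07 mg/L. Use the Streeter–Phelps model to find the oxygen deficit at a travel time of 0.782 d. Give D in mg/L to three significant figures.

D ≈ 2.87 mg/L

k_1 L₀/(k_2−k_1) = 0.238×26.9/(1.83−0.238) = 6.402/1.592 = 4.021 mg/L.
e^(−k_1 t) = e^(−0.238×0.7820) = 0.8302; e^(−k_2 t) = e^(−1.83×0.7820) = 0.2391.
D = 4.021 × (0.8302 − 0.2391) + 2.07 × 0.2391 = 2.377 + 0.4948 = 2.872 mg/L.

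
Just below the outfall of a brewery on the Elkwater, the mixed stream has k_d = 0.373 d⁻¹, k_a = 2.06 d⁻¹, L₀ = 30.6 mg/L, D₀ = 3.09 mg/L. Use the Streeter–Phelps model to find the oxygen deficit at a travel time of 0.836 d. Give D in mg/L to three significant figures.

D ≈ 4.30 mg/L

k_d L₀/(k_a−k_d) = 0.373×30.6/(2.06−0.373) = 11.41/1.687 = 6.766 mg/L.
e^(−k_d t) = e^(−0.373×0.8360) = 0.7321; e^(−k_a t) = e^(−2.06×0.8360) = 0.1787.
D = 6.766 × (0.7321 − 0.1787) + 3.09 × 0.1787 = 3.744 + 0.5521 = 4.296 mg/L.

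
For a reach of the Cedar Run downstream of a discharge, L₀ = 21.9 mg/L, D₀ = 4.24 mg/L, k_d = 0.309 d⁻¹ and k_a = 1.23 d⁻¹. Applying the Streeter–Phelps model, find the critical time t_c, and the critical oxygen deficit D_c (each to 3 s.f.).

t_c ≈ 0.566 d; D_c ≈ 4.62 mg/L

At the critical point dD/dt = 0, so k_d L₀ e^(−k_d t) = k_a D. Substituting D(t) from the Streeter–Phelps equation and solving for t gives
t_c = ln[(k_a/k_d)(1 − D₀(k_a−k_d)/(k_d L₀))] / (k_a−k_d).
Here k_a−k_d = 0.9210 d⁻¹ and 1 − D₀(k_a−k_d)/(k_d L₀) = 1 − 4.24×0.9210/(0.309×21.9) = 0.4229, so
t_c = ln(3.981 × 0.4229) / 0.9210 = 0.5209 / 0.9210 = 0.5656 d.
L(t_c) = L₀ e^(−k_d t_c) = 21.9 × 0.8397 = 18.39 mg/L, and at the critical point k_a D_c = k_d L, so D_c = (0.309/1.23) × 18.39 = 4.620 mg/L.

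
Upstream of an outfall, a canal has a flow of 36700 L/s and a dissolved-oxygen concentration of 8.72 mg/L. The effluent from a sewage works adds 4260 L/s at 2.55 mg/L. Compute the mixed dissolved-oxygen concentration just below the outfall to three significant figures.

Flow-weighted mixing: C = (Q_r C_r + Q_w C_w)/(Q_r + Q_w)
= (36700×8.72 + 4260×2.55)/(36700 + 4260) = 330900/40960 = 8.078 mg/L.

8.08 mg/L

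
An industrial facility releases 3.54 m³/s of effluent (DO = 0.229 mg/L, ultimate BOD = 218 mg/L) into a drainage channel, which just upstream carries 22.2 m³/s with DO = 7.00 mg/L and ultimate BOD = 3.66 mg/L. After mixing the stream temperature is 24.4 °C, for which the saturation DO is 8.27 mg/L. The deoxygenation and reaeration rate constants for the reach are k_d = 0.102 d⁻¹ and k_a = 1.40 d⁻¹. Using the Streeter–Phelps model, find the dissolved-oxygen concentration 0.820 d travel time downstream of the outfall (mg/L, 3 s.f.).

Mixed DO = (22.2×7.00 + 3.54×0.229)/(22.2+3.54) = 156.2/25.74 = 6.069 mg/L.
Mixed L₀ = (22.2×3.66 + 3.54×218)/(25.74) = 853.0/25.74 = 33.14 mg/L.
Initial deficit D₀ = C_s − DO₀ = 8.27 − 6.069 = 2.201 mg/L.
D(0.820) = [0.102×33.14/(1.40−0.102)](e^(−0.102×0.820) − e^(−1.40×0.820)) + 2.201 e^(−1.40×0.820)
= 2.604 × (0.9198 − 0.3173) + 2.201 × 0.3173 = 2.267 mg/L.
DO = 8.27 − 2.267 = 6.003 mg/L.

DO ≈ 6.00 mg/L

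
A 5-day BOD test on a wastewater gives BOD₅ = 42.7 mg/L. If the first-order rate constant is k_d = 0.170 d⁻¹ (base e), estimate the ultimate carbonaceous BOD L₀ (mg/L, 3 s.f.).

L₀ ≈ 74.6 mg/L

BOD₅ = L₀(1 − e^(−5k_d)) ⇒ L₀ = BOD₅ / (1 − e^(−5×0.170))
= 42.7 / (1 − 0.4274) = 42.7 / 0.5726 = 74.57 mg/L.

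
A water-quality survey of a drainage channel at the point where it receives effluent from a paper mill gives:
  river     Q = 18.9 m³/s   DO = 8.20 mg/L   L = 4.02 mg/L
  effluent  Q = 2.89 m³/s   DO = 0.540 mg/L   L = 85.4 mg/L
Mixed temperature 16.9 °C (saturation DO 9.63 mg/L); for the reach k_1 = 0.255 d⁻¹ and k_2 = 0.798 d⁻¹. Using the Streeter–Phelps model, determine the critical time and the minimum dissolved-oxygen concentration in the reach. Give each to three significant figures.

t_c ≈ 1.30 d; minimum DO ≈ 6.23 mg/L

Mixed DO = (18.9×8.20 + 2.89×0.540)/(18.9+2.89) = 156.5/21.79 = 7.184 mg/L.
Mixed L₀ = (18.9×4.02 + 2.89×85.4)/(21.79) = 322.8/21.79 = 14.81 mg/L.
Initial deficit D₀ = C_s − DO₀ = 9.63 − 7.184 = 2.446 mg/L.
t_c = (1/0.5430) ln[(0.798/0.255)(1 − 2.446×0.5430/(0.255×14.81))] = 1.842 × ln(2.029) = 1.303 d.
D_c = (0.255/0.798) × 14.81 × e^(−0.255×1.303) = 0.3195 × 14.81 × 0.7173 = 3.395 mg/L.
Minimum DO = 9.63 − 3.395 = 6.235 mg/L.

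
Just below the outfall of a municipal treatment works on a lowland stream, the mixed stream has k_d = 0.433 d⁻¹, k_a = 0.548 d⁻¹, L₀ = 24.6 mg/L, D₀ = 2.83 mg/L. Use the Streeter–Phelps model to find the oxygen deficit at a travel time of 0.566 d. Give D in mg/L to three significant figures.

k_d L₀/(k_a−k_d) = 0.433×24.6/(0.548−0.433) = 10.65/0.1150 = 92.62 mg/L.
e^(−k_d t) = e^(−0.433×0.5660) = 0.7826; e^(−k_a t) = e^(−0.548×0.5660) = 0.7333.
D = 92.62 × (0.7826 − 0.7333) + 2.83 × 0.7333 = 4.568 + 2.075 = 6.644 mg/L.

D ≈ 6.64 mg/L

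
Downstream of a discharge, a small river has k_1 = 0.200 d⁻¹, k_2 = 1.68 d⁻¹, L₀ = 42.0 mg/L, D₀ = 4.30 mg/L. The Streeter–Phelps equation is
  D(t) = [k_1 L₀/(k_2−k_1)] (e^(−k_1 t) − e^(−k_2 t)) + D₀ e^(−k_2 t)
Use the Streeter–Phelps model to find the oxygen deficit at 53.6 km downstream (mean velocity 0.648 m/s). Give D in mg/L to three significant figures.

D ≈ 4.41 mg/L

Travel time t = x/v = 53.6 km / (0.648 m/s) = 53600 m / 0.648 m/s = 82720 s = 0.9574 d.
k_1 L₀/(k_2−k_1) = 0.200×42.0/(1.68−0.200) = 8.400/1.480 = 5.676 mg/L.
e^(−k_1 t) = e^(−0.200×0.9574) = 0.8257; e^(−k_2 t) = e^(−1.68×0.9574) = 0.2002.
D = 5.676 × (0.8257 − 0.2002) + 4.30 × 0.2002 = 3.550 + 0.8609 = 4.411 mg/L.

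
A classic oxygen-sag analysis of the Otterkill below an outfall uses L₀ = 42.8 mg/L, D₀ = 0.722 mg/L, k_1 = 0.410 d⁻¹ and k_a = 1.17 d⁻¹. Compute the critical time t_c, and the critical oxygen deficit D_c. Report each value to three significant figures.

t_c = [1/(k_a−k_1)] ln[(k_a/k_1)(1 − D₀(k_a−k_1)/(k_1 L₀))]
= [1/(1.17−0.410)] ln[(1.17/0.410)(1 − 0.722×0.7600/(0.410×42.8))]
= (1/0.7600) ln[2.854 × 0.9687] = 1.316 × ln(2.764) = 1.316 × 1.017 = 1.338 d.
D_c = (k_1/k_a) L₀ e^(−k_1 t_c) = (0.410/1.17) × 42.8 × e^(−0.410×1.338) = 0.3504 × 42.8 × 0.5778 = 8.666 mg/L.

t_c ≈ 1.34 d; D_c ≈ 8.67 mg/L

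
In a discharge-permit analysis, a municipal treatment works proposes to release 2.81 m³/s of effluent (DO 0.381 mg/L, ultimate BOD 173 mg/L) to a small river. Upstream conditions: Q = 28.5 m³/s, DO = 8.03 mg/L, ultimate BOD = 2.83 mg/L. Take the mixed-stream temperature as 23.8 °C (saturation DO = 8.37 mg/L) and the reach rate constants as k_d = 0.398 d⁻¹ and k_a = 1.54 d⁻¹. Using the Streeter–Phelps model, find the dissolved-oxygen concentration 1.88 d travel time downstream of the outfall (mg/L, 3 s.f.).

Mixed DO = (28.5×8.03 + 2.81×0.381)/(28.5+2.81) = 229.9/31.31 = 7.344 mg/L.
Mixed L₀ = (28.5×2.83 + 2.81×173)/(31.31) = 566.8/31.31 = 18.10 mg/L.
Initial deficit D₀ = C_s − DO₀ = 8.37 − 7.344 = 1.026 mg/L.
D(1.88) = [0.398×18.10/(1.54−0.398)](e^(−0.398×1.88) − e^(−1.54×1.88)) + 1.026 e^(−1.54×1.88)
= 6.309 × (0.4732 − 0.05529) + 1.026 × 0.05529 = 2.693 mg/L.
DO = 8.37 − 2.693 = 5.677 mg/L.

DO ≈ 5.68 mg/L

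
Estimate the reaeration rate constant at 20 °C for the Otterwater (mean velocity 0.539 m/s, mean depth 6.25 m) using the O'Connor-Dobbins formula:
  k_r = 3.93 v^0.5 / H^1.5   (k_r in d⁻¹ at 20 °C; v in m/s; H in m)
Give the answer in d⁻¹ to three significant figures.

k_r = 3.93 × 0.539^0.5 / 6.25^1.5 = 3.93 × 0.7342 / 15.62 = 0.1847 d⁻¹.

k_r ≈ 0.185 d⁻¹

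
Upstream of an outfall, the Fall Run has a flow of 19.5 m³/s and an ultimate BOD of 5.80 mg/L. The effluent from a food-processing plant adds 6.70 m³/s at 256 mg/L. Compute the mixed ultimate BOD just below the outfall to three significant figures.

Flow-weighted mixing: C = (Q_r C_r + Q_w C_w)/(Q_r + Q_w)
= (19.5×5.80 + 6.70×256)/(19.5 + 6.70) = 1828/26.20 = 69.78 mg/L.

69.8 mg/L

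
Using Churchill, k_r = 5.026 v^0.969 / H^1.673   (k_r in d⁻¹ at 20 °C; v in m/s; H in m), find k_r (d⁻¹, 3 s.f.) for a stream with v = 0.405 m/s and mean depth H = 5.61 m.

k_r = 5.026 × 0.405^0.969 / 5.61^1.673 = 5.026 × 0.4165 / 17.91 = 0.1169 d⁻¹.

k_r ≈ 0.117 d⁻¹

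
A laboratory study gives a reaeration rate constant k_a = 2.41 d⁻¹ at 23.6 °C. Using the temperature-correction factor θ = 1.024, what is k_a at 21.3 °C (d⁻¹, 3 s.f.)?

k_a ≈ 2.28 d⁻¹

k_a(T₂) = k_a(T₁) · θ^(T₂−T₁) = 2.41 × 1.024^(21.3−23.6)
= 2.41 × 1.024^-2.30 = 2.41 × 0.9469 = 2.282 d⁻¹.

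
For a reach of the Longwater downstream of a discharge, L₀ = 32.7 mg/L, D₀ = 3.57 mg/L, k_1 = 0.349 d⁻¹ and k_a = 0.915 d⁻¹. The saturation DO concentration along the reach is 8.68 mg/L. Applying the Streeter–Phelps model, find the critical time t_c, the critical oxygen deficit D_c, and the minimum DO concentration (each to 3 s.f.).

At the critical point dD/dt = 0, so k_1 L₀ e^(−k_1 t) = k_a D. Substituting D(t) from the Streeter–Phelps equation and solving for t gives
t_c = ln[(k_a/k_1)(1 − D₀(k_a−k_1)/(k_1 L₀))] / (k_a−k_1).
Here k_a−k_1 = 0.5660 d⁻¹ and 1 − D₀(k_a−k_1)/(k_1 L₀) = 1 − 3.57×0.5660/(0.349×32.7) = 0.8229, so
t_c = ln(2.622 × 0.8229) / 0.5660 = 0.7690 / 0.5660 = 1.359 d.
D_c = (k_1/k_a) L₀ e^(−k_1 t_c) = (0.349/0.915) × 32.7 × e^(−0.349×1.359) = 0.3814 × 32.7 × 0.6224 = 7.763 mg/L.
Minimum DO = C_s − D_c = 8.68 − 7.763 = 0.9171 mg/L.

t_c ≈ 1.36 d; D_c ≈ 7.76 mg/L; min DO ≈ 0.917 mg/L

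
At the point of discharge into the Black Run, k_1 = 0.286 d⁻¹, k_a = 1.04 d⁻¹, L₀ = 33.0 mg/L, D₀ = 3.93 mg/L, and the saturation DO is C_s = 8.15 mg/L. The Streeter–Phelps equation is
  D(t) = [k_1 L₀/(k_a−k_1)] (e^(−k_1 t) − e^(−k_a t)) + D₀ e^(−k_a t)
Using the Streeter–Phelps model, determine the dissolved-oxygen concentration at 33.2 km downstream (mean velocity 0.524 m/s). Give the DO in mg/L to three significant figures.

DO ≈ 2.01 mg/L

Travel time t = x/v = 33.2 km / (0.524 m/s) = 33200 m / 0.524 m/s = 63360 s = 0.7333 d.
k_1 L₀/(k_a−k_1) = 0.286×33.0/(1.04−0.286) = 9.438/0.7540 = 12.52 mg/L.
e^(−k_1 t) = e^(−0.286×0.7333) = 0.8108; e^(−k_a t) = e^(−1.04×0.7333) = 0.4664.
D = 12.52 × (0.8108 − 0.4664) + 3.93 × 0.4664 = 4.311 + 1.833 = 6.144 mg/L.
DO = C_s − D = 8.15 − 6.144 = 2.006 mg/L.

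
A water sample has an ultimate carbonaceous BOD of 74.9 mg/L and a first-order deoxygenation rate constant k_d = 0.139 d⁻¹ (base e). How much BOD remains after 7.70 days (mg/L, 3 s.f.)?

L ≈ 25.7 mg/L

L_t = L₀ e^(−k_d t) = 74.9 × e^(−0.139×7.70) = 74.9 × 0.3429 = 25.68 mg/L.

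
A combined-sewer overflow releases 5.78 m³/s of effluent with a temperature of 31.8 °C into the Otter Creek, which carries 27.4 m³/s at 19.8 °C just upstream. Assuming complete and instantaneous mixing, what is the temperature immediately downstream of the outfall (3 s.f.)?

21.9 °C

Flow-weighted mixing: C = (Q_r C_r + Q_w C_w)/(Q_r + Q_w)
= (27.4×19.8 + 5.78×31.8)/(27.4 + 5.78) = 726.3/33.18 = 21.89 °C.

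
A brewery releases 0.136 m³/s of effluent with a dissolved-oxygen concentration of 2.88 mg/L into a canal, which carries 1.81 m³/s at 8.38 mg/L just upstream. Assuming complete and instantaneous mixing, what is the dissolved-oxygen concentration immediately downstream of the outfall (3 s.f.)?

8.00 mg/L

Flow-weighted mixing: C = (Q_r C_r + Q_w C_w)/(Q_r + Q_w)
= (1.81×8.38 + 0.136×2.88)/(1.81 + 0.136) = 15.56/1.946 = 7.996 mg/L.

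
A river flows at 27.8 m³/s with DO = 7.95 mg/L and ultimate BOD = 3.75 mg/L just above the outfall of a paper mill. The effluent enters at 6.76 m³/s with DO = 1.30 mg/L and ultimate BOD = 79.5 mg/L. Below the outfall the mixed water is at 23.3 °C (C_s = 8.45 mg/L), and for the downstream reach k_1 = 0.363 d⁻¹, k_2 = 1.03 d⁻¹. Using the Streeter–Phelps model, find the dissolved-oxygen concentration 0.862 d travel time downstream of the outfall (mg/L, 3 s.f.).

Mixed DO = (27.8×7.95 + 6.76×1.30)/(27.8+6.76) = 229.8/34.56 = 6.649 mg/L.
Mixed L₀ = (27.8×3.75 + 6.76×79.5)/(34.56) = 641.7/34.56 = 18.57 mg/L.
Initial deficit D₀ = C_s − DO₀ = 8.45 − 6.649 = 1.801 mg/L.
D(0.862) = [0.363×18.57/(1.03−0.363)](e^(−0.363×0.862) − e^(−1.03×0.862)) + 1.801 e^(−1.03×0.862)
= 10.10 × (0.7313 − 0.4115) + 1.801 × 0.4115 = 3.972 mg/L.
DO = 8.45 − 3.972 = 4.478 mg/L.

DO ≈ 4.48 mg/L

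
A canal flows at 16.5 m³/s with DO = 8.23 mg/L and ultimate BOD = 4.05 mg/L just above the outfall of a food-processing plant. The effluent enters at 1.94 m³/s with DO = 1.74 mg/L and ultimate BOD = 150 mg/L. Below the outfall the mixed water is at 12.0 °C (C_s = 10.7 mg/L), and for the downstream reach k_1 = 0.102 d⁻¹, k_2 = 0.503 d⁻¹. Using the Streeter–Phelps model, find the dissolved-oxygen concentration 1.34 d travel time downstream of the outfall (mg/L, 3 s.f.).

DO ≈ 7.30 mg/L

Mixed DO = (16.5×8.23 + 1.94×1.74)/(16.5+1.94) = 139.2/18.44 = 7.547 mg/L.
Mixed L₀ = (16.5×4.05 + 1.94×150)/(18.44) = 357.8/18.44 = 19.40 mg/L.
Initial deficit D₀ = C_s − DO₀ = 10.7 − 7.547 = 3.153 mg/L.
D(1.34) = [0.102×19.40/(0.503−0.102)](e^(−0.102×1.34) − e^(−0.503×1.34)) + 3.153 e^(−0.503×1.34)
= 4.936 × (0.8722 − 0.5097) + 3.153 × 0.5097 = 3.397 mg/L.
DO = 10.7 − 3.397 = 7.303 mg/L.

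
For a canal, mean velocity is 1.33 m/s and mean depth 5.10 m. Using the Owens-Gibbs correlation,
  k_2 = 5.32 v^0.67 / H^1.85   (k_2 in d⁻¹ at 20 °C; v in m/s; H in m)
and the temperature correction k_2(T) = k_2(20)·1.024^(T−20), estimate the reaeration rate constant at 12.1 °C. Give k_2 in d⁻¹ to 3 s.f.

k_2(20) = 5.32 × 1.33^0.67 / 5.10^1.85 = 5.32 × 1.211 / 20.37 = 0.3161 d⁻¹.
k_2(12.1) = 0.3161 × 1.024^(12.1−20) = 0.3161 × 0.8291 = 0.2621 d⁻¹.

k_2 ≈ 0.262 d⁻¹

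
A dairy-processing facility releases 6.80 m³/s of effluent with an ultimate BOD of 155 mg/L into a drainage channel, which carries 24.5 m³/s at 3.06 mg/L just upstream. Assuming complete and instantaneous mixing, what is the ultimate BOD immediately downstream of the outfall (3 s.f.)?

36.1 mg/L

Flow-weighted mixing: C = (Q_r C_r + Q_w C_w)/(Q_r + Q_w)
= (24.5×3.06 + 6.80×155)/(24.5 + 6.80) = 1129/31.30 = 36.07 mg/L.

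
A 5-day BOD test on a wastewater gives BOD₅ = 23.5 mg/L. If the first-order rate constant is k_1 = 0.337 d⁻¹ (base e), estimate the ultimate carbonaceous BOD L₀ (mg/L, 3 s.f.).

BOD₅ = L₀(1 − e^(−5k_1)) ⇒ L₀ = BOD₅ / (1 − e^(−5×0.337))
= 23.5 / (1 − 0.1854) = 23.5 / 0.8146 = 28.85 mg/L.

L₀ ≈ 28.9 mg/L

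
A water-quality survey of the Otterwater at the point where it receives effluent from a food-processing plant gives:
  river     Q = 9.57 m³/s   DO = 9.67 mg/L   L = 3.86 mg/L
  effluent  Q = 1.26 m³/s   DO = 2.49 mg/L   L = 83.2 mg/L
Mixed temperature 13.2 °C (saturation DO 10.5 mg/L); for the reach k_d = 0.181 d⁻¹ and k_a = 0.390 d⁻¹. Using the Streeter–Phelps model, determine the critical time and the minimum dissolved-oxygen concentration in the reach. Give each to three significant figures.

t_c ≈ 2.91 d; minimum DO ≈ 6.91 mg/L

Mixed DO = (9.57×9.67 + 1.26×2.49)/(9.57+1.26) = 95.68/10.83 = 8.835 mg/L.
Mixed L₀ = (9.57×3.86 + 1.26×83.2)/(10.83) = 141.8/10.83 = 13.09 mg/L.
Initial deficit D₀ = C_s − DO₀ = 10.5 − 8.835 = 1.665 mg/L.
t_c = (1/0.2090) ln[(0.390/0.181)(1 − 1.665×0.2090/(0.181×13.09))] = 4.785 × ln(1.838) = 2.913 d.
D_c = (0.181/0.390) × 13.09 × e^(−0.181×2.913) = 0.4641 × 13.09 × 0.5902 = 3.586 mg/L.
Minimum DO = 10.5 − 3.586 = 6.914 mg/L.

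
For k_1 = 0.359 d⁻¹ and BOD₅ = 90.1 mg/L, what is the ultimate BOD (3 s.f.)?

BOD₅ = L₀(1 − e^(−5k_1)) ⇒ L₀ = BOD₅ / (1 − e^(−5×0.359))
= 90.1 / (1 − 0.1661) = 90.1 / 0.8339 = 108.1 mg/L.

L₀ ≈ 108 mg/L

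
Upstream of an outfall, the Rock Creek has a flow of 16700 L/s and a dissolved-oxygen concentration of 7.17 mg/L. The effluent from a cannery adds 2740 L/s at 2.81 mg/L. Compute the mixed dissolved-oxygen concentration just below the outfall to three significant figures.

Flow-weighted mixing: C = (Q_r C_r + Q_w C_w)/(Q_r + Q_w)
= (16700×7.17 + 2740×2.81)/(16700 + 2740) = 127400/19440 = 6.555 mg/L.

6.56 mg/L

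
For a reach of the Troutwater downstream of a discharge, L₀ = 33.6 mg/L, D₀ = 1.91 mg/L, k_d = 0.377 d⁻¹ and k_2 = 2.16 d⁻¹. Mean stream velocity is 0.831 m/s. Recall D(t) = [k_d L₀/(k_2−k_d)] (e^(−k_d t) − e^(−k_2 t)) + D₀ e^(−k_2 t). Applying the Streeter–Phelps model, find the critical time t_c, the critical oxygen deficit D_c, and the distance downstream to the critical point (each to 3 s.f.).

t_c = [1/(k_2−k_d)] ln[(k_2/k_d)(1 − D₀(k_2−k_d)/(k_d L₀))]
= [1/(2.16−0.377)] ln[(2.16/0.377)(1 − 1.91×1.783/(0.377×33.6))]
= (1/1.783) ln[5.729 × 0.7312] = 0.5609 × ln(4.189) = 0.5609 × 1.432 = 0.8034 d.
D_c = (k_d/k_2) L₀ e^(−k_d t_c) = (0.377/2.16) × 33.6 × e^(−0.377×0.8034) = 0.1745 × 33.6 × 0.7387 = 4.332 mg/L.
x_c = v t_c = 0.831 m/s × 0.8034 d × 86400 s/d = 57680 m ≈ 57.7 km.

t_c ≈ 0.803 d; D_c ≈ 4.33 mg/L; x_c ≈ 57.7 km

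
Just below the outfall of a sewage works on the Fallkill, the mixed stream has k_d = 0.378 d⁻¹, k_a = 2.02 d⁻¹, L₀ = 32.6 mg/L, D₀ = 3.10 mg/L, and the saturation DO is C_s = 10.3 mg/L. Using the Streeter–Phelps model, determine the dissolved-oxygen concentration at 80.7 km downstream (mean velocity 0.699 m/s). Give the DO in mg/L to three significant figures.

Travel time t = x/v = 80.7 km / (0.699 m/s) = 80700 m / 0.699 m/s = 115500 s = 1.336 d.
k_d L₀/(k_a−k_d) = 0.378×32.6/(2.02−0.378) = 12.32/1.642 = 7.505 mg/L.
e^(−k_d t) = e^(−0.378×1.336) = 0.6034; e^(−k_a t) = e^(−2.02×1.336) = 0.06726.
D = 7.505 × (0.6034 − 0.06726) + 3.10 × 0.06726 = 4.024 + 0.2085 = 4.232 mg/L.
DO = C_s − D = 10.3 − 4.232 = 6.068 mg/L.

DO ≈ 6.07 mg/L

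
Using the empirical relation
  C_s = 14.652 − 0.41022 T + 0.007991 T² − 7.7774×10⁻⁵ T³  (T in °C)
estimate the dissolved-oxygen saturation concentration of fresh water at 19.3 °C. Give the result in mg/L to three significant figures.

C_s = 14.652 − 0.41022×19.3 + 0.007991×19.3² − 7.7774×10⁻⁵×19.3³ = 9.152 mg/L.

C_s ≈ 9.15 mg/L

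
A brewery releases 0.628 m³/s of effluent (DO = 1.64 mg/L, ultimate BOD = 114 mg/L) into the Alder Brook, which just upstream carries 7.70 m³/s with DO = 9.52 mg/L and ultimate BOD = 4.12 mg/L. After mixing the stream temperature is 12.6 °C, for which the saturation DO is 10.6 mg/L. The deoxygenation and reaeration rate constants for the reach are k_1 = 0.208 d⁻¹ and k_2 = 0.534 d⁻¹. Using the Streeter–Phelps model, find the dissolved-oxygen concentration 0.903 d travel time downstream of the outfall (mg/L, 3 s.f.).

Mixed DO = (7.70×9.52 + 0.628×1.64)/(7.70+0.628) = 74.33/8.328 = 8.926 mg/L.
Mixed L₀ = (7.70×4.12 + 0.628×114)/(8.328) = 103.3/8.328 = 12.41 mg/L.
Initial deficit D₀ = C_s − DO₀ = 10.6 − 8.926 = 1.674 mg/L.
D(0.903) = [0.208×12.41/(0.534−0.208)](e^(−0.208×0.903) − e^(−0.534×0.903)) + 1.674 e^(−0.534×0.903)
= 7.915 × (0.8288 − 0.6174) + 1.674 × 0.6174 = 2.707 mg/L.
DO = 10.6 − 2.707 = 7.893 mg/L.

DO ≈ 7.89 mg/L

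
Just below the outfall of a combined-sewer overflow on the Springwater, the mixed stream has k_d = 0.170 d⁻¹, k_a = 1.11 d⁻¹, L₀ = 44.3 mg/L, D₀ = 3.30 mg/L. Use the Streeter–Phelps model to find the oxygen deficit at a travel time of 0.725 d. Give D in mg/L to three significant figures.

D ≈ 4.98 mg/L

k_d L₀/(k_a−k_d) = 0.170×44.3/(1.11−0.170) = 7.531/0.9400 = 8.012 mg/L.
e^(−k_d t) = e^(−0.170×0.7250) = 0.8840; e^(−k_a t) = e^(−1.11×0.7250) = 0.4472.
D = 8.012 × (0.8840 − 0.4472) + 3.30 × 0.4472 = 3.500 + 1.476 = 4.976 mg/L.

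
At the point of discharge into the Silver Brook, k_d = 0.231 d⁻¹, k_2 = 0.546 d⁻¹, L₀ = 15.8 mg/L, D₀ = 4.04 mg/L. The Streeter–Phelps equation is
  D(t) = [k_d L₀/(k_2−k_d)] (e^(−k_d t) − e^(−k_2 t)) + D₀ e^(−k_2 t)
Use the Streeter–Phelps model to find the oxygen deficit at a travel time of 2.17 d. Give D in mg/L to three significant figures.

D ≈ 4.71 mg/L

k_d L₀/(k_2−k_d) = 0.231×15.8/(0.546−0.231) = 3.650/0.3150 = 11.59 mg/L.
e^(−k_d t) = e^(−0.231×2.170) = 0.6058; e^(−k_2 t) = e^(−0.546×2.170) = 0.3058.
D = 11.59 × (0.6058 − 0.3058) + 4.04 × 0.3058 = 3.476 + 1.235 = 4.711 mg/L.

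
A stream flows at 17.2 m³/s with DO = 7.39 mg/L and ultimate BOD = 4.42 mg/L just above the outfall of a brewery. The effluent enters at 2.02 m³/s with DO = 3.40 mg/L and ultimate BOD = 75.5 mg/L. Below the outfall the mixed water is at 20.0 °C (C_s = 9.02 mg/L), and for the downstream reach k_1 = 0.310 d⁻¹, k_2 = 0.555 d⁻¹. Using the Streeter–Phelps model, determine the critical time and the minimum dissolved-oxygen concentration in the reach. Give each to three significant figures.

t_c ≈ 1.78 d; minimum DO ≈ 5.19 mg/L

Mixed DO = (17.2×7.39 + 2.02×3.40)/(17.2+2.02) = 134.0/19.22 = 6.971 mg/L.
Mixed L₀ = (17.2×4.42 + 2.02×75.5)/(19.22) = 228.5/19.22 = 11.89 mg/L.
Initial deficit D₀ = C_s − DO₀ = 9.02 − 6.971 = 2.049 mg/L.
t_c = (1/0.2450) ln[(0.555/0.310)(1 − 2.049×0.2450/(0.310×11.89))] = 4.082 × ln(1.546) = 1.779 d.
D_c = (0.310/0.555) × 11.89 × e^(−0.310×1.779) = 0.5586 × 11.89 × 0.5760 = 3.826 mg/L.
Minimum DO = 9.02 − 3.826 = 5.194 mg/L.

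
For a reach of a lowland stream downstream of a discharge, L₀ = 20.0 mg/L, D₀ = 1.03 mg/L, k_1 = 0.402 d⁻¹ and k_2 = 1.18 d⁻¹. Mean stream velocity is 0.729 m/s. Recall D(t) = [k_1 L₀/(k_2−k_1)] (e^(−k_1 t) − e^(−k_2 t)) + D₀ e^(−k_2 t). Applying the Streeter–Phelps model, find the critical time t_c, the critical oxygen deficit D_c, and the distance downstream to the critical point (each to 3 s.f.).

t_c ≈ 1.25 d; D_c ≈ 4.12 mg/L; x_c ≈ 78.7 km

At the critical point dD/dt = 0, so k_1 L₀ e^(−k_1 t) = k_2 D. Substituting D(t) from the Streeter–Phelps equation and solving for t gives
t_c = ln[(k_2/k_1)(1 − D₀(k_2−k_1)/(k_1 L₀))] / (k_2−k_1).
Here k_2−k_1 = 0.7780 d⁻¹ and 1 − D₀(k_2−k_1)/(k_1 L₀) = 1 − 1.03×0.7780/(0.402×20.0) = 0.9003, so
t_c = ln(2.935 × 0.9003) / 0.7780 = 0.9718 / 0.7780 = 1.249 d.
D_c = (k_1/k_2) L₀ e^(−k_1 t_c) = (0.402/1.18) × 20.0 × e^(−0.402×1.249) = 0.3407 × 20.0 × 0.6052 = 4.124 mg/L.
x_c = v t_c = 0.729 m/s × 1.249 d × 86400 s/d = 78680 m ≈ 78.7 km.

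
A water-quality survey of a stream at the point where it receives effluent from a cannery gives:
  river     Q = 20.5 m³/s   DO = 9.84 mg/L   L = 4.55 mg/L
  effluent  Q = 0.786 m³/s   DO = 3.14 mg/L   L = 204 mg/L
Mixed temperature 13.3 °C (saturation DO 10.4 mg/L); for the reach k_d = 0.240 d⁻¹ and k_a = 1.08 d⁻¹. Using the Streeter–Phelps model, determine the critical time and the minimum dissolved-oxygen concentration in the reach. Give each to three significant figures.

Mixed DO = (20.5×9.84 + 0.786×3.14)/(20.5+0.786) = 204.2/21.29 = 9.593 mg/L.
Mixed L₀ = (20.5×4.55 + 0.786×204)/(21.29) = 253.6/21.29 = 11.91 mg/L.
Initial deficit D₀ = C_s − DO₀ = 10.4 − 9.593 = 0.8074 mg/L.
t_c = (1/0.8400) ln[(1.08/0.240)(1 − 0.8074×0.8400/(0.240×11.91))] = 1.190 × ln(3.433) = 1.468 d.
D_c = (0.240/1.08) × 11.91 × e^(−0.240×1.468) = 0.2222 × 11.91 × 0.7030 = 1.861 mg/L.
Minimum DO = 10.4 − 1.861 = 8.539 mg/L.

t_c ≈ 1.47 d; minimum DO ≈ 8.54 mg/L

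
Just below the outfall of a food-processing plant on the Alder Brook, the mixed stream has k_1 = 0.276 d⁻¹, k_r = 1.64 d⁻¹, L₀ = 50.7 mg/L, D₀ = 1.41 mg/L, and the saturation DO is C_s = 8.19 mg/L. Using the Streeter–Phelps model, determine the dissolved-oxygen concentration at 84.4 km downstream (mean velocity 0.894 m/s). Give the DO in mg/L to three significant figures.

Travel time t = x/v = 84.4 km / (0.894 m/s) = 84400 m / 0.894 m/s = 94410 s = 1.093 d.
k_1 L₀/(k_r−k_1) = 0.276×50.7/(1.64−0.276) = 13.99/1.364 = 10.26 mg/L.
e^(−k_1 t) = e^(−0.276×1.093) = 0.7396; e^(−k_r t) = e^(−1.64×1.093) = 0.1666.
D = 10.26 × (0.7396 − 0.1666) + 1.41 × 0.1666 = 5.879 + 0.2349 = 6.114 mg/L.
DO = C_s − D = 8.19 − 6.114 = 2.076 mg/L.

DO ≈ 2.08 mg/L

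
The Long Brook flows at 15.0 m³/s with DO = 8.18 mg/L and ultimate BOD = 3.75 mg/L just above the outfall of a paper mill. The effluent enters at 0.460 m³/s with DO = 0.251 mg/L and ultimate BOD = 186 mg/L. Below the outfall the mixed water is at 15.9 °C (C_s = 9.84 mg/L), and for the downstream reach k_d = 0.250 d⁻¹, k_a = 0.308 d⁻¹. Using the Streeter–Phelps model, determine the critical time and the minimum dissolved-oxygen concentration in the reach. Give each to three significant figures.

t_c ≈ 2.75 d; minimum DO ≈ 6.10 mg/L

Mixed DO = (15.0×8.18 + 0.460×0.251)/(15.0+0.460) = 122.8/15.46 = 7.944 mg/L.
Mixed L₀ = (15.0×3.75 + 0.460×186)/(15.46) = 141.8/15.46 = 9.173 mg/L.
Initial deficit D₀ = C_s − DO₀ = 9.84 − 7.944 = 1.896 mg/L.
t_c = (1/0.05800) ln[(0.308/0.250)(1 − 1.896×0.05800/(0.250×9.173))] = 17.24 × ln(1.173) = 2.750 d.
D_c = (0.250/0.308) × 9.173 × e^(−0.250×2.750) = 0.8117 × 9.173 × 0.5028 = 3.744 mg/L.
Minimum DO = 9.84 − 3.744 = 6.096 mg/L.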